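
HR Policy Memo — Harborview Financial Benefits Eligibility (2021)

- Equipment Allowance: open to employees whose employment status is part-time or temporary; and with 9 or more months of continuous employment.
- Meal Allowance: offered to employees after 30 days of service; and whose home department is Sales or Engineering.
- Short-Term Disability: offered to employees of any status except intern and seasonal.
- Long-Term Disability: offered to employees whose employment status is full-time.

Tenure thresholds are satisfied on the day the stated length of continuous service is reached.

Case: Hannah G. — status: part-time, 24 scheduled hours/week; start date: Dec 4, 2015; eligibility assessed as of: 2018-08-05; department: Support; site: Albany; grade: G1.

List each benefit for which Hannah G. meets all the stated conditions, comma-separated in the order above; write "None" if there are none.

Service from Dec 4, 2015 to 2018-08-05: 975 days.
Equipment Allowance — status part-time ✓; service 975 days ≥ 9 months (≈270 days) ✓ → eligible.
Meal Allowance — service 975 days ≥ 30 days ✓; dept Support ✗ → not eligible.
Short-Term Disability — status part-time ✓ (not excluded) → eligible.
Long-Term Disability — status part-time ✗ (requires full-time) → not eligible.

Equipment Allowance, Short-Term Disability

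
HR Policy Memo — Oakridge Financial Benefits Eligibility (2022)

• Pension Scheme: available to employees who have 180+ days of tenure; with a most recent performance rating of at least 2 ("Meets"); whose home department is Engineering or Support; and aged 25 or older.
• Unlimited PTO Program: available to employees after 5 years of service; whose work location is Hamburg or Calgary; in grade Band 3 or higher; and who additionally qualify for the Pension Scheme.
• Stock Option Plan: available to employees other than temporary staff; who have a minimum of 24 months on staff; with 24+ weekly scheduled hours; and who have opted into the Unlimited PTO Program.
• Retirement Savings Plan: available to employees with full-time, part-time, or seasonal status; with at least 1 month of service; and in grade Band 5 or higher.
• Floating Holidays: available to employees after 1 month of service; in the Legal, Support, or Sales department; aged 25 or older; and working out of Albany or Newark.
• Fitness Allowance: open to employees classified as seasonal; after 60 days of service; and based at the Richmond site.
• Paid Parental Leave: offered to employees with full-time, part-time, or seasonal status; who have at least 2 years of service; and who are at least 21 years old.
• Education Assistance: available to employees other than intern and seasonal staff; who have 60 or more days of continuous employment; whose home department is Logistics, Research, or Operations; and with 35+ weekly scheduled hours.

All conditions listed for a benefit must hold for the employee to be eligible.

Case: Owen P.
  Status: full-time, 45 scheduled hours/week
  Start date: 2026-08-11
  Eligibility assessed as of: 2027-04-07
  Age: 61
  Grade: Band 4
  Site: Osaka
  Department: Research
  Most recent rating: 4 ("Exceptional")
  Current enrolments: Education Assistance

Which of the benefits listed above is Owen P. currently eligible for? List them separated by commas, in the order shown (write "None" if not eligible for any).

Education Assistance

Service from 2026-08-11 to 2027-04-07: 239 days.
Pension Scheme — service 239 days ≥ 180 days ✓; rating 4 ≥ 2 ✓; dept Research ✗ → not eligible.
Unlimited PTO Program — service 239 days < 5 years (≈1825 days) ✗ → not eligible.
Stock Option Plan — status full-time ✓ (not excluded); service 239 days < 24 months (≈720 days) ✗ → not eligible.
Retirement Savings Plan — status full-time ✓; service 239 days ≥ 1 month (≈30 days) ✓; grade Band 4 < Band 5 ✗ → not eligible.
Floating Holidays — service 239 days ≥ 1 month (≈30 days) ✓; dept Research ✗ → not eligible.
Fitness Allowance — status full-time ✗ (requires seasonal) → not eligible.
Paid Parental Leave — status full-time ✓; service 239 days < 2 years (≈730 days) ✗ → not eligible.
Education Assistance — status full-time ✓ (not excluded); service 239 days ≥ 60 days ✓; dept Research ✓; 45 hrs/wk ≥ 35 ✓ → eligible.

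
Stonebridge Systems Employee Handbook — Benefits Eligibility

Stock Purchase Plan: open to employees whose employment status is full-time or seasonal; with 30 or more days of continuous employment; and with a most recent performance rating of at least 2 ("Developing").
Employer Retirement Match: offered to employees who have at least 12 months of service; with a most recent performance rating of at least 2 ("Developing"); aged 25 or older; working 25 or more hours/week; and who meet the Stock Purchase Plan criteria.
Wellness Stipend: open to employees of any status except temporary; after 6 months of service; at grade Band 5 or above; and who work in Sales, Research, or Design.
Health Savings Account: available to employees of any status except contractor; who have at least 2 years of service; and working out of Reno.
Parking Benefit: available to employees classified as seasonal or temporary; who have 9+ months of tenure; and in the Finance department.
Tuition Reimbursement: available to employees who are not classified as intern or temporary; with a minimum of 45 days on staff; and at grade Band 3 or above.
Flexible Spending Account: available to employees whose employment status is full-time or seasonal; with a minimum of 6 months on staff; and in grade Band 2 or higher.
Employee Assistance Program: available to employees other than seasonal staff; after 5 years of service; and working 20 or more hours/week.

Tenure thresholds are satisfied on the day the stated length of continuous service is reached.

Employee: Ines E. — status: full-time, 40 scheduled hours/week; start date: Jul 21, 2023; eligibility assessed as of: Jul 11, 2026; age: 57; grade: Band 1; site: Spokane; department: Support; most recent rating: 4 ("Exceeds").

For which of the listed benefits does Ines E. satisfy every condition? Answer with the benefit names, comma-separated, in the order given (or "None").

Stock Purchase Plan, Employer Retirement Match

Service from Jul 21, 2023 to Jul 11, 2026: 1086 days.
Stock Purchase Plan — status full-time ✓; service 1086 days ≥ 30 days ✓; rating 4 ≥ 2 ✓ → eligible.
Employer Retirement Match — service 1086 days ≥ 12 months (≈360 days) ✓; rating 4 ≥ 2 ✓; age 57 ≥ 25 ✓; 40 hrs/wk ≥ 25 ✓; eligible for Stock Purchase Plan ✓ → eligible.
Wellness Stipend — status full-time ✓ (not excluded); service 1086 days ≥ 6 months (≈180 days) ✓; grade Band 1 < Band 5 ✗ → not eligible.
Health Savings Account — status full-time ✓ (not excluded); service 1086 days ≥ 2 years (≈730 days) ✓; site Spokane ✗ (not Reno) → not eligible.
Parking Benefit — status full-time ✗ (requires seasonal or temporary) → not eligible.
Tuition Reimbursement — status full-time ✓ (not excluded); service 1086 days ≥ 45 days ✓; grade Band 1 < Band 3 ✗ → not eligible.
Flexible Spending Account — status full-time ✓; service 1086 days ≥ 6 months (≈180 days) ✓; grade Band 1 < Band 2 ✗ → not eligible.
Employee Assistance Program — status full-time ✓ (not excluded); service 1086 days < 5 years (≈1825 days) ✗ → not eligible.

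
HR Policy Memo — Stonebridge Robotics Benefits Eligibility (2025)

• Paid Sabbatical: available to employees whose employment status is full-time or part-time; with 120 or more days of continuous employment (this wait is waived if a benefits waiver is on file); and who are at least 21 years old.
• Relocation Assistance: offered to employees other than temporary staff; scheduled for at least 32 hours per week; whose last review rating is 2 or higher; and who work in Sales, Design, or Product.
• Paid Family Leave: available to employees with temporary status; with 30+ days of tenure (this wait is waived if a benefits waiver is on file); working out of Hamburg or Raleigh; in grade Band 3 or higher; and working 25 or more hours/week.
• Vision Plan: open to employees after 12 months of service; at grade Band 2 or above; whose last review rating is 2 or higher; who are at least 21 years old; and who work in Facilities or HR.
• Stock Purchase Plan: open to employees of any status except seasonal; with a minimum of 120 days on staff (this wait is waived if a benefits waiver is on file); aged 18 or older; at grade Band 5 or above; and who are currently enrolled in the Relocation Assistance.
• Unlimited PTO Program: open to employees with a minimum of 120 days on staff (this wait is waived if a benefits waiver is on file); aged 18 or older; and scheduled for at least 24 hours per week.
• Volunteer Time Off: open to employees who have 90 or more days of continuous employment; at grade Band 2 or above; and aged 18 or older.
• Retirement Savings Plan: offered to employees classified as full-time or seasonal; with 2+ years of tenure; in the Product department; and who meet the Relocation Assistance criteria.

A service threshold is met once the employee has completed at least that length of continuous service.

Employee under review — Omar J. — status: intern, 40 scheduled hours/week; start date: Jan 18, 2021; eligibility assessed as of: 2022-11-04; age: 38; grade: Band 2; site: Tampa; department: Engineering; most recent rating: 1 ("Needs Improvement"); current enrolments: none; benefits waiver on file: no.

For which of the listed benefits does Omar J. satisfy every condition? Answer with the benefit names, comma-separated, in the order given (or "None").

Unlimited PTO Program, Volunteer Time Off

Service from Jan 18, 2021 to 2022-11-04: 655 days.
Paid Sabbatical — status intern ✗ (requires full-time or part-time) → not eligible.
Relocation Assistance — status intern ✓ (not excluded); 40 hrs/wk ≥ 32 ✓; rating 1 < 2 ✗ → not eligible.
Paid Family Leave — status intern ✗ (requires temporary) → not eligible.
Vision Plan — service 655 days ≥ 12 months (≈360 days) ✓; grade Band 2 ≥ Band 2 ✓; rating 1 < 2 ✗ → not eligible.
Stock Purchase Plan — status intern ✓ (not excluded); no waiver, service 655 days ≥ 120 days ✓; age 38 ≥ 18 ✓; grade Band 2 < Band 5 ✗ → not eligible.
Unlimited PTO Program — no waiver, service 655 days ≥ 120 days ✓; age 38 ≥ 18 ✓; 40 hrs/wk ≥ 24 ✓ → eligible.
Volunteer Time Off — service 655 days ≥ 90 days ✓; grade Band 2 ≥ Band 2 ✓; age 38 ≥ 18 ✓ → eligible.
Retirement Savings Plan — status intern ✗ (requires full-time or seasonal) → not eligible.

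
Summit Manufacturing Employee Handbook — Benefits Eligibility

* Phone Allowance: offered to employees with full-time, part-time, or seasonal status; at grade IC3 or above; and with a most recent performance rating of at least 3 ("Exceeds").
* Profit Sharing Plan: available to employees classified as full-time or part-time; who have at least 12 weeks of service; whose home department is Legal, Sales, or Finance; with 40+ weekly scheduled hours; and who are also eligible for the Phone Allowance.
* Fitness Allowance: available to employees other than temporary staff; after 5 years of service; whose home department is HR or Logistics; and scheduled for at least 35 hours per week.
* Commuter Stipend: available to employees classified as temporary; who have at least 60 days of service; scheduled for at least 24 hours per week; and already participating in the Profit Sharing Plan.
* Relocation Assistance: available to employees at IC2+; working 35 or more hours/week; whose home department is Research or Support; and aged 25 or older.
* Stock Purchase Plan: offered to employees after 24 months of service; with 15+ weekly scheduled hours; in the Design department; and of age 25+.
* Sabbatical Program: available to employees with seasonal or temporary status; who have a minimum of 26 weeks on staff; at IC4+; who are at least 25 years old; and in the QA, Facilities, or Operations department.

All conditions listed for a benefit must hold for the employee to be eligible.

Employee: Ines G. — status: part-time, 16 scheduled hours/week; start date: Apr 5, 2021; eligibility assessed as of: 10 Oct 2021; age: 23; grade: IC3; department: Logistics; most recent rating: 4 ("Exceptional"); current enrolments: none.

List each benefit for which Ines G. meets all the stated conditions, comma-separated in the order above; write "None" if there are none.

Phone Allowance

Service from Apr 5, 2021 to 10 Oct 2021: 188 days.
Phone Allowance — status part-time ✓; grade IC3 ≥ IC3 ✓; rating 4 ≥ 3 ✓ → eligible.
Profit Sharing Plan — status part-time ✓; service 188 days ≥ 12 weeks (≈84 days) ✓; dept Logistics ✗ → not eligible.
Fitness Allowance — status part-time ✓ (not excluded); service 188 days < 5 years (≈1825 days) ✗ → not eligible.
Commuter Stipend — status part-time ✗ (requires temporary) → not eligible.
Relocation Assistance — grade IC3 ≥ IC2 ✓; 16 hrs/wk < 35 ✗ → not eligible.
Stock Purchase Plan — service 188 days < 24 months (≈720 days) ✗ → not eligible.
Sabbatical Program — status part-time ✗ (requires seasonal or temporary) → not eligible.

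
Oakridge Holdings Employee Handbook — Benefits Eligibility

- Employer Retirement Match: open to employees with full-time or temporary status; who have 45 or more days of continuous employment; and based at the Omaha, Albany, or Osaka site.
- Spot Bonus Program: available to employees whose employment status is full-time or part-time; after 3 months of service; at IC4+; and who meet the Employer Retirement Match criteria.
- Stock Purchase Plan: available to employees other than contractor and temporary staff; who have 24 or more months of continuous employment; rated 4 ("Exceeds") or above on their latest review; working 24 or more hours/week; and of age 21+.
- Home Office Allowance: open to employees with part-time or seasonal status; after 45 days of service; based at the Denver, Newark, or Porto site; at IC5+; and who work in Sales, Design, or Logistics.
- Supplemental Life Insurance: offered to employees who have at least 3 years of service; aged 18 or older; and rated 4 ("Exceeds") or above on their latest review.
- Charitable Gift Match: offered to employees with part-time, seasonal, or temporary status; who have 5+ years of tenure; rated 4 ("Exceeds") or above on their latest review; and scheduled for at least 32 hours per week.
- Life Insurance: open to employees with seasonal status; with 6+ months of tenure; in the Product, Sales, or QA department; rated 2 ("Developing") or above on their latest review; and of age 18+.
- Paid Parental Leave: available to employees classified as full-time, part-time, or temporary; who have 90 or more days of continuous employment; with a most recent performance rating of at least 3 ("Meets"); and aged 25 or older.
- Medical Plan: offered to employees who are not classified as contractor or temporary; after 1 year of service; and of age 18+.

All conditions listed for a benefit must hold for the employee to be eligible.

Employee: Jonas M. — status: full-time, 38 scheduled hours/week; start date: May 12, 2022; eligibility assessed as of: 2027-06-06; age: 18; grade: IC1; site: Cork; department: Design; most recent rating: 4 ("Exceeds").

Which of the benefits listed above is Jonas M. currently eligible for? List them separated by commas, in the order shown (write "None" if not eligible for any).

Service from May 12, 2022 to 2027-06-06: 1851 days.
Employer Retirement Match — status full-time ✓; service 1851 days ≥ 45 days ✓; site Cork ✗ (not Omaha, Albany, or Osaka) → not eligible.
Spot Bonus Program — status full-time ✓; service 1851 days ≥ 3 months (≈90 days) ✓; grade IC1 < IC4 ✗ → not eligible.
Stock Purchase Plan — status full-time ✓ (not excluded); service 1851 days ≥ 24 months (≈720 days) ✓; rating 4 ≥ 4 ✓; 38 hrs/wk ≥ 24 ✓; age 18 < 21 ✗ → not eligible.
Home Office Allowance — status full-time ✗ (requires part-time or seasonal) → not eligible.
Supplemental Life Insurance — service 1851 days ≥ 3 years (≈1095 days) ✓; age 18 ≥ 18 ✓; rating 4 ≥ 4 ✓ → eligible.
Charitable Gift Match — status full-time ✗ (requires part-time, seasonal, or temporary) → not eligible.
Life Insurance — status full-time ✗ (requires seasonal) → not eligible.
Paid Parental Leave — status full-time ✓; service 1851 days ≥ 90 days ✓; rating 4 ≥ 3 ✓; age 18 < 25 ✗ → not eligible.
Medical Plan — status full-time ✓ (not excluded); service 1851 days ≥ 1 year (≈365 days) ✓; age 18 ≥ 18 ✓ → eligible.

Supplemental Life Insurance, Medical Plan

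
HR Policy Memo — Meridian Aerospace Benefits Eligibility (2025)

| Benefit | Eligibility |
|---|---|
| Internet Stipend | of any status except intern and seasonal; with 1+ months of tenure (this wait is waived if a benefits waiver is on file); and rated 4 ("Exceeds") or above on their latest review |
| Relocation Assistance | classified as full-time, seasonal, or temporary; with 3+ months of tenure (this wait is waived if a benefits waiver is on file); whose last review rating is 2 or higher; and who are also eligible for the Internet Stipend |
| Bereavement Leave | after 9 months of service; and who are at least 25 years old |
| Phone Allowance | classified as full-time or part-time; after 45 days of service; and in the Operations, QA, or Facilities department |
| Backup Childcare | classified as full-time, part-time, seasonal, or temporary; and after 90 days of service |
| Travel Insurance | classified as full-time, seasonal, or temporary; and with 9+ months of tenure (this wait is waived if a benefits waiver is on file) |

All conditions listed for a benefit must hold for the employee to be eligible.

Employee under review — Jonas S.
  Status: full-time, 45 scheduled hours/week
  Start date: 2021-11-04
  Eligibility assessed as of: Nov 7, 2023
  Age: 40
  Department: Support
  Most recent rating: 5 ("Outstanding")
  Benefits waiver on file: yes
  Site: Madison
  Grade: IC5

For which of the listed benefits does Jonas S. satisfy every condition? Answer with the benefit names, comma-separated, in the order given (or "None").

Service from 2021-11-04 to Nov 7, 2023: 733 days.
Internet Stipend — status full-time ✓ (not excluded); benefits waiver on file ✓; rating 5 ≥ 4 ✓ → eligible.
Relocation Assistance — status full-time ✓; benefits waiver on file ✓; rating 5 ≥ 2 ✓; eligible for Internet Stipend ✓ → eligible.
Bereavement Leave — service 733 days ≥ 9 months (≈270 days) ✓; age 40 ≥ 25 ✓ → eligible.
Phone Allowance — status full-time ✓; service 733 days ≥ 45 days ✓; dept Support ✗ → not eligible.
Backup Childcare — status full-time ✓; service 733 days ≥ 90 days ✓ → eligible.
Travel Insurance — status full-time ✓; benefits waiver on file ✓ → eligible.

Internet Stipend, Relocation Assistance, Bereavement Leave, Backup Childcare, Travel Insurance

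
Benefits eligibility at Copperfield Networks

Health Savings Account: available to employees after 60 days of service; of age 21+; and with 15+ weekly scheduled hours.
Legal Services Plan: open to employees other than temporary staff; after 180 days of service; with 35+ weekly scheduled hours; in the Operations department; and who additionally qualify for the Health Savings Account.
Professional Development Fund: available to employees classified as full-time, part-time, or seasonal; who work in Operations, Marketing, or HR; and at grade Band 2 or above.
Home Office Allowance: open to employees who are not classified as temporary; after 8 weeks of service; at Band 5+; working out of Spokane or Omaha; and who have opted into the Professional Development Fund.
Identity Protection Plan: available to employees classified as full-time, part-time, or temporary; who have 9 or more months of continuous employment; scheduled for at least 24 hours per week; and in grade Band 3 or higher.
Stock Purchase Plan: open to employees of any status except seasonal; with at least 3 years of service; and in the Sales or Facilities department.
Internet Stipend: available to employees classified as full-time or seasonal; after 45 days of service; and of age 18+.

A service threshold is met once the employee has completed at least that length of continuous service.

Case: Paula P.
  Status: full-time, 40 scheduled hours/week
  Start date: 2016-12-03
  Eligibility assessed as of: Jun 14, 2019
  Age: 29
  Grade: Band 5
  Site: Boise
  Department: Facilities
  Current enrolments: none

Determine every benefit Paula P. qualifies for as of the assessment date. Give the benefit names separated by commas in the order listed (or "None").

Service from 2016-12-03 to Jun 14, 2019: 923 days.
Health Savings Account — service 923 days ≥ 60 days ✓; age 29 ≥ 21 ✓; 40 hrs/wk ≥ 15 ✓ → eligible.
Legal Services Plan — status full-time ✓ (not excluded); service 923 days ≥ 180 days ✓; 40 hrs/wk ≥ 35 ✓; dept Facilities ✗ → not eligible.
Professional Development Fund — status full-time ✓; dept Facilities ✗ → not eligible.
Home Office Allowance — status full-time ✓ (not excluded); service 923 days ≥ 8 weeks (≈56 days) ✓; grade Band 5 ≥ Band 5 ✓; site Boise ✗ (not Spokane or Omaha) → not eligible.
Identity Protection Plan — status full-time ✓; service 923 days ≥ 9 months (≈270 days) ✓; 40 hrs/wk ≥ 24 ✓; grade Band 5 ≥ Band 3 ✓ → eligible.
Stock Purchase Plan — status full-time ✓ (not excluded); service 923 days < 3 years (≈1095 days) ✗ → not eligible.
Internet Stipend — status full-time ✓; service 923 days ≥ 45 days ✓; age 29 ≥ 18 ✓ → eligible.

Health Savings Account, Identity Protection Plan, Internet Stipend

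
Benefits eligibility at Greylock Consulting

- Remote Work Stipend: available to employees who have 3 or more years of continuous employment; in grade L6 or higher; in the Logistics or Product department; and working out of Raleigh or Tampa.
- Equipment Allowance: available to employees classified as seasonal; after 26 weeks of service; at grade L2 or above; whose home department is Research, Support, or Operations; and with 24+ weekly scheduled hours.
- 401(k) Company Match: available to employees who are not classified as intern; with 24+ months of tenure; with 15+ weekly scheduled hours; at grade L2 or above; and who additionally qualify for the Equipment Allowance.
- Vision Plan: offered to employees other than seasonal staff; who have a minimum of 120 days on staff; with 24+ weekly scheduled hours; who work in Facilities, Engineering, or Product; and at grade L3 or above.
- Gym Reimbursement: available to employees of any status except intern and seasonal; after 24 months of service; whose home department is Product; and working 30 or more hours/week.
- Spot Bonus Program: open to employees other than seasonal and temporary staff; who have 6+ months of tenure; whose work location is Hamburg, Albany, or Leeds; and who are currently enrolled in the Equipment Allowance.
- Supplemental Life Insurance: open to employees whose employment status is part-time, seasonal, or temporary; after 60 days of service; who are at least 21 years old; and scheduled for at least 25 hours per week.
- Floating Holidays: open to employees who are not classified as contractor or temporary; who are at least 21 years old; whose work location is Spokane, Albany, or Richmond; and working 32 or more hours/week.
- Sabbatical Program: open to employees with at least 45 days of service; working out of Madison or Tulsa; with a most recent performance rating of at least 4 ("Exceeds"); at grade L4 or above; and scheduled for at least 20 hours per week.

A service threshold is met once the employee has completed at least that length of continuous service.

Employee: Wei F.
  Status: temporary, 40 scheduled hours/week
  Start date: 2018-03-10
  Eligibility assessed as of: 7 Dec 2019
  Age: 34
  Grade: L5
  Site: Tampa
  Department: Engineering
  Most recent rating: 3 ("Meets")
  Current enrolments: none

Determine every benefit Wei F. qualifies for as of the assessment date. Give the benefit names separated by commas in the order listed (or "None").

Vision Plan, Supplemental Life Insurance

Service from 2018-03-10 to 7 Dec 2019: 637 days.
Remote Work Stipend — service 637 days < 3 years (≈1095 days) ✗ → not eligible.
Equipment Allowance — status temporary ✗ (requires seasonal) → not eligible.
401(k) Company Match — status temporary ✓ (not excluded); service 637 days < 24 months (≈720 days) ✗ → not eligible.
Vision Plan — status temporary ✓ (not excluded); service 637 days ≥ 120 days ✓; 40 hrs/wk ≥ 24 ✓; dept Engineering ✓; grade L5 ≥ L3 ✓ → eligible.
Gym Reimbursement — status temporary ✓ (not excluded); service 637 days < 24 months (≈720 days) ✗ → not eligible.
Spot Bonus Program — status temporary ✗ (excluded) → not eligible.
Supplemental Life Insurance — status temporary ✓; service 637 days ≥ 60 days ✓; age 34 ≥ 21 ✓; 40 hrs/wk ≥ 25 ✓ → eligible.
Floating Holidays — status temporary ✗ (excluded) → not eligible.
Sabbatical Program — service 637 days ≥ 45 days ✓; site Tampa ✗ (not Madison or Tulsa) → not eligible.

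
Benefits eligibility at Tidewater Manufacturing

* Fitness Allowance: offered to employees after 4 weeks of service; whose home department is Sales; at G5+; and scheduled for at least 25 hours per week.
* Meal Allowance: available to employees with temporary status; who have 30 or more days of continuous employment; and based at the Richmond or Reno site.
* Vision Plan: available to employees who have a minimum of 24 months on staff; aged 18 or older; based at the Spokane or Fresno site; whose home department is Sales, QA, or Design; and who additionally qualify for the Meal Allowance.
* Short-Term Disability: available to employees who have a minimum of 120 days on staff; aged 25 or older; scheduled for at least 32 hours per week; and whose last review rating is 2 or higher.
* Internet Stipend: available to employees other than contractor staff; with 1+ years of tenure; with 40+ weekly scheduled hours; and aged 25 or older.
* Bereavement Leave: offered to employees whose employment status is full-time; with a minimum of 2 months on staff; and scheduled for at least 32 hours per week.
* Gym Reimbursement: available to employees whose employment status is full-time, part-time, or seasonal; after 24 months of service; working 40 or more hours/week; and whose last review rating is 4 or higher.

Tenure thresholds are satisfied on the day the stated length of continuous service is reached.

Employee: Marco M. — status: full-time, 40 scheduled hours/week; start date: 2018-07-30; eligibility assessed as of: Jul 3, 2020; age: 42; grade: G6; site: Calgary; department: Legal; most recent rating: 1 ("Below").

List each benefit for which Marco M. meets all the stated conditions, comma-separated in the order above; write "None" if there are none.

Service from 2018-07-30 to Jul 3, 2020: 704 days.
Fitness Allowance — service 704 days ≥ 4 weeks (≈28 days) ✓; dept Legal ✗ → not eligible.
Meal Allowance — status full-time ✗ (requires temporary) → not eligible.
Vision Plan — service 704 days < 24 months (≈720 days) ✗ → not eligible.
Short-Term Disability — service 704 days ≥ 120 days ✓; age 42 ≥ 25 ✓; 40 hrs/wk ≥ 32 ✓; rating 1 < 2 ✗ → not eligible.
Internet Stipend — status full-time ✓ (not excluded); service 704 days ≥ 1 year (≈365 days) ✓; 40 hrs/wk ≥ 40 ✓; age 42 ≥ 25 ✓ → eligible.
Bereavement Leave — status full-time ✓; service 704 days ≥ 2 months (≈60 days) ✓; 40 hrs/wk ≥ 32 ✓ → eligible.
Gym Reimbursement — status full-time ✓; service 704 days < 24 months (≈720 days) ✗ → not eligible.

Internet Stipend, Bereavement Leave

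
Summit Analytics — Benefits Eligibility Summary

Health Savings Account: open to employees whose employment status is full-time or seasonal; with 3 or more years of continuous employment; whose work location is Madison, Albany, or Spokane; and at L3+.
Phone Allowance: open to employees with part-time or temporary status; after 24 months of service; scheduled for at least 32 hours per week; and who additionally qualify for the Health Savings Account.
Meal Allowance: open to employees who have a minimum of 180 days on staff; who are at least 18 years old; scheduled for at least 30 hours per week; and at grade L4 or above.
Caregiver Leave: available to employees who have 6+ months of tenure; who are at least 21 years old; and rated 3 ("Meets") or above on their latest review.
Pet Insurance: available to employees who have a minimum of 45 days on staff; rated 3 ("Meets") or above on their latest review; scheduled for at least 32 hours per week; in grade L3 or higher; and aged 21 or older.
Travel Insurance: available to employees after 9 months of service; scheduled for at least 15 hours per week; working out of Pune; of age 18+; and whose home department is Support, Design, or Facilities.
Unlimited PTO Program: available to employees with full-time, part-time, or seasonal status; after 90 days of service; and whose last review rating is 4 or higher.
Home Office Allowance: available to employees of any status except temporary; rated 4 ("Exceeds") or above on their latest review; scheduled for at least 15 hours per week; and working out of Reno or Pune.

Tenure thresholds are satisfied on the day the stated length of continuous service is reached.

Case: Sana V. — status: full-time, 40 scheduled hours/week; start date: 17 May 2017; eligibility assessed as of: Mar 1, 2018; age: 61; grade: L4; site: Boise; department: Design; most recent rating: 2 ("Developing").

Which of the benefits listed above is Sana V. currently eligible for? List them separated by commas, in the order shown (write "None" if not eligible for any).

Service from 17 May 2017 to Mar 1, 2018: 288 days.
Health Savings Account — status full-time ✓; service 288 days < 3 years (≈1095 days) ✗ → not eligible.
Phone Allowance — status full-time ✗ (requires part-time or temporary) → not eligible.
Meal Allowance — service 288 days ≥ 180 days ✓; age 61 ≥ 18 ✓; 40 hrs/wk ≥ 30 ✓; grade L4 ≥ L4 ✓ → eligible.
Caregiver Leave — service 288 days ≥ 6 months (≈180 days) ✓; age 61 ≥ 21 ✓; rating 2 < 3 ✗ → not eligible.
Pet Insurance — service 288 days ≥ 45 days ✓; rating 2 < 3 ✗ → not eligible.
Travel Insurance — service 288 days ≥ 9 months (≈270 days) ✓; 40 hrs/wk ≥ 15 ✓; site Boise ✗ (not Pune) → not eligible.
Unlimited PTO Program — status full-time ✓; service 288 days ≥ 90 days ✓; rating 2 < 4 ✗ → not eligible.
Home Office Allowance — status full-time ✓ (not excluded); rating 2 < 4 ✗ → not eligible.

Meal Allowance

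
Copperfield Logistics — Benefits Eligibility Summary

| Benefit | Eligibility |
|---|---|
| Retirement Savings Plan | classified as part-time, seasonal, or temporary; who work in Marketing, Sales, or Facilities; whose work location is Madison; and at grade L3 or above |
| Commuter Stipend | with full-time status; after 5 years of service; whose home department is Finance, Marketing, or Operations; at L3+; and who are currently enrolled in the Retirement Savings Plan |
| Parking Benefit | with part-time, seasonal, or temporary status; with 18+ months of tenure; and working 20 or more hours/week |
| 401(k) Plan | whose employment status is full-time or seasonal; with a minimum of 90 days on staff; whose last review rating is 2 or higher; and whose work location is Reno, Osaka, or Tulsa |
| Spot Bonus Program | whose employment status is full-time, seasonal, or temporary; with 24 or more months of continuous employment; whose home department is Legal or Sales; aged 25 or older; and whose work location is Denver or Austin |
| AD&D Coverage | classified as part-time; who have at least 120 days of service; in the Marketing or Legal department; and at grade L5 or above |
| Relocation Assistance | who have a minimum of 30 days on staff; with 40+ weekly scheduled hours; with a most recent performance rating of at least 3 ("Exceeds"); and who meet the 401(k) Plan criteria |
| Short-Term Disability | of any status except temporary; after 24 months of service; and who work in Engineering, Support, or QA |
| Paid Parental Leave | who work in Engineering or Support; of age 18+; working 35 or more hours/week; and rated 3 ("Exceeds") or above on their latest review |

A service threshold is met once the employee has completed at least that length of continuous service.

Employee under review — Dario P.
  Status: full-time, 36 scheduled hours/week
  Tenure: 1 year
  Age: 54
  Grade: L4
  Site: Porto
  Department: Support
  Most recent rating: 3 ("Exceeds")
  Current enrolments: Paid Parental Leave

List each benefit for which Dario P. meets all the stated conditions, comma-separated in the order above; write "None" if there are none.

Paid Parental Leave

Retirement Savings Plan — status full-time ✗ (requires part-time, seasonal, or temporary) → not eligible.
Commuter Stipend — status full-time ✓; service 1 year < 5 years ✗ → not eligible.
Parking Benefit — status full-time ✗ (requires part-time, seasonal, or temporary) → not eligible.
401(k) Plan — status full-time ✓; service 1 year ≥ 90 days ✓; rating 3 ≥ 2 ✓; site Porto ✗ (not Reno, Osaka, or Tulsa) → not eligible.
Spot Bonus Program — status full-time ✓; service 1 year < 24 months (≈720 days) ✗ → not eligible.
AD&D Coverage — status full-time ✗ (requires part-time) → not eligible.
Relocation Assistance — service 1 year ≥ 30 days ✓; 36 hrs/wk < 40 ✗ → not eligible.
Short-Term Disability — status full-time ✓ (not excluded); service 1 year < 24 months (≈720 days) ✗ → not eligible.
Paid Parental Leave — dept Support ✓; age 54 ≥ 18 ✓; 36 hrs/wk ≥ 35 ✓; rating 3 ≥ 3 ✓ → eligible.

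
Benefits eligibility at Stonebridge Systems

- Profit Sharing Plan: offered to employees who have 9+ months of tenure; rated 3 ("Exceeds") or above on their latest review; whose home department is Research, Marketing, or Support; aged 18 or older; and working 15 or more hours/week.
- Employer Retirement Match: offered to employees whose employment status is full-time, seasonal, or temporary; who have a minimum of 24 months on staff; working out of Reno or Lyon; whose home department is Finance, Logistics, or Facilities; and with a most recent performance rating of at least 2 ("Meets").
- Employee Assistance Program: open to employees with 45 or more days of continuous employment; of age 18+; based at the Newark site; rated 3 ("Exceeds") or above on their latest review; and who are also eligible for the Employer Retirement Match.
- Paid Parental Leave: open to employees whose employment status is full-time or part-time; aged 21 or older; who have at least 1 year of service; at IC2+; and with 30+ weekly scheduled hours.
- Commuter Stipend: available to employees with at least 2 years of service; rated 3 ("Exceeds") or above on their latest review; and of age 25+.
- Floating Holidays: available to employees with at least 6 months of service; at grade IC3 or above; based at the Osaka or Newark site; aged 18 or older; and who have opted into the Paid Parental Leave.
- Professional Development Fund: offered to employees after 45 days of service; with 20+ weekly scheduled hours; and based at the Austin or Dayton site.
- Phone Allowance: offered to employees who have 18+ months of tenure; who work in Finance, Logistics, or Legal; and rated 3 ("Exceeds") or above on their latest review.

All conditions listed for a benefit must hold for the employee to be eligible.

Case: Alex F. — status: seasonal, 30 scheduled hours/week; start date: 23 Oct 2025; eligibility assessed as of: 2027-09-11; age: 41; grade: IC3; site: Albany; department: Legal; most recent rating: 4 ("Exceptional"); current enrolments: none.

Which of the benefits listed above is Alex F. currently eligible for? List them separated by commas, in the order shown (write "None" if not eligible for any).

Phone Allowance

Service from 23 Oct 2025 to 2027-09-11: 688 days.
Profit Sharing Plan — service 688 days ≥ 9 months (≈270 days) ✓; rating 4 ≥ 3 ✓; dept Legal ✗ → not eligible.
Employer Retirement Match — status seasonal ✓; service 688 days < 24 months (≈720 days) ✗ → not eligible.
Employee Assistance Program — service 688 days ≥ 45 days ✓; age 41 ≥ 18 ✓; site Albany ✗ (not Newark) → not eligible.
Paid Parental Leave — status seasonal ✗ (requires full-time or part-time) → not eligible.
Commuter Stipend — service 688 days < 2 years (≈730 days) ✗ → not eligible.
Floating Holidays — service 688 days ≥ 6 months (≈180 days) ✓; grade IC3 ≥ IC3 ✓; site Albany ✗ (not Osaka or Newark) → not eligible.
Professional Development Fund — service 688 days ≥ 45 days ✓; 30 hrs/wk ≥ 20 ✓; site Albany ✗ (not Austin or Dayton) → not eligible.
Phone Allowance — service 688 days ≥ 18 months (≈540 days) ✓; dept Legal ✓; rating 4 ≥ 3 ✓ → eligible.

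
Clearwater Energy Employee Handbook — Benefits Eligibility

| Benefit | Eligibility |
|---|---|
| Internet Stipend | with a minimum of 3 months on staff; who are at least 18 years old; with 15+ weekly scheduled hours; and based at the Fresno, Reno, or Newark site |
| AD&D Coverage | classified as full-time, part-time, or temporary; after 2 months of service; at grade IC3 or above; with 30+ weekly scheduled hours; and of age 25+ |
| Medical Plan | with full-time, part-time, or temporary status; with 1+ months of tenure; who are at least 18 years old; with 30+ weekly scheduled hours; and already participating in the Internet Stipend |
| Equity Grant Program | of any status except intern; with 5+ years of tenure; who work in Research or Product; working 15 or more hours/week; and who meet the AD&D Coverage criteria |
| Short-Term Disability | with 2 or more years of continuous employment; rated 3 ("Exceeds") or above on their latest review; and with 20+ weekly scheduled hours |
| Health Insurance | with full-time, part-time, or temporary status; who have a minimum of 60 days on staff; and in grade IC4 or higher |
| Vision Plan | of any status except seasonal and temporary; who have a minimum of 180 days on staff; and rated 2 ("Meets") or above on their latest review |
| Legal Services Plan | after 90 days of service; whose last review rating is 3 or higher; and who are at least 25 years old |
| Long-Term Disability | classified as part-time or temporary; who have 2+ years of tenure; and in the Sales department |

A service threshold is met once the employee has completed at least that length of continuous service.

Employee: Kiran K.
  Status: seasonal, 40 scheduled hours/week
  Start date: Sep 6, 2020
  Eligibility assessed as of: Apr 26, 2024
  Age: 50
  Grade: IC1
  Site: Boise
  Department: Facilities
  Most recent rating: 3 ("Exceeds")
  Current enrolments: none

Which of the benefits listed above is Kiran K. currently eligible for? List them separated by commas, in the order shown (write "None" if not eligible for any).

Short-Term Disability, Legal Services Plan

Service from Sep 6, 2020 to Apr 26, 2024: 1328 days.
Internet Stipend — service 1328 days ≥ 3 months (≈90 days) ✓; age 50 ≥ 18 ✓; 40 hrs/wk ≥ 15 ✓; site Boise ✗ (not Fresno, Reno, or Newark) → not eligible.
AD&D Coverage — status seasonal ✗ (requires full-time, part-time, or temporary) → not eligible.
Medical Plan — status seasonal ✗ (requires full-time, part-time, or temporary) → not eligible.
Equity Grant Program — status seasonal ✓ (not excluded); service 1328 days < 5 years (≈1825 days) ✗ → not eligible.
Short-Term Disability — service 1328 days ≥ 2 years (≈730 days) ✓; rating 3 ≥ 3 ✓; 40 hrs/wk ≥ 20 ✓ → eligible.
Health Insurance — status seasonal ✗ (requires full-time, part-time, or temporary) → not eligible.
Vision Plan — status seasonal ✗ (excluded) → not eligible.
Legal Services Plan — service 1328 days ≥ 90 days ✓; rating 3 ≥ 3 ✓; age 50 ≥ 25 ✓ → eligible.
Long-Term Disability — status seasonal ✗ (requires part-time or temporary) → not eligible.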